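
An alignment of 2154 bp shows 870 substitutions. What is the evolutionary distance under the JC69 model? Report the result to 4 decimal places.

p = 870/2154 ≈ 0.4039.
d = −(3/4) ln(1 − 4p/3) = −0.75 ln(1 − 0.538533) = −0.75 ln(0.461467)
  = −0.75 × (-0.773345) = 0.580009 substitutions/site.

0.5800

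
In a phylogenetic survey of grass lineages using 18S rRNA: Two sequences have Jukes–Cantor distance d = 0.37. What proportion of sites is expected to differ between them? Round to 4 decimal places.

0.2921

p = (3/4)(1 − e^(−4d/3)) = 0.75 × (1 − e^(-0.493333)) = 0.75 × (1 − 0.610588) = 0.292059.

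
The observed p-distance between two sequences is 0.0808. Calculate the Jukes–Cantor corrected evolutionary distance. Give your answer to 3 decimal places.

0.085

d = −(3/4) ln(1 − 4p/3) = −0.75 ln(1 − 0.107733) = −0.75 ln(0.892267)
  = −0.75 × (-0.113990) = 0.085493 substitutions/site.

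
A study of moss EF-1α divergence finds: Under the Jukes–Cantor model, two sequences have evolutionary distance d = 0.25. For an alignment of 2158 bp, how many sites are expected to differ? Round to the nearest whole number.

459

Invert JC69: p = (3/4)(1 − e^(−4d/3)) = 0.75 × (1 − e^(-0.333333)) = 0.75 × (1 − 0.716532) = 0.212601.
Expected differing sites = pL ≈ 0.212601 × 2158 = 458.792958 ≈ 459.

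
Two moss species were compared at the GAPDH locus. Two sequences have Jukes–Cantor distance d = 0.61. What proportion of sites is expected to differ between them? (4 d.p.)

0.4175

p = (3/4)(1 − e^(−4d/3)) = 0.75 × (1 − e^(-0.813333)) = 0.75 × (1 − 0.443378) = 0.417467.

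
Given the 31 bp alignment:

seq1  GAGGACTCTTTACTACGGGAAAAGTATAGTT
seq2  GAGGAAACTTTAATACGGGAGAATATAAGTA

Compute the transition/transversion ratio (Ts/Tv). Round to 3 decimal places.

Transitions are A↔G and C↔T; transversions are all other mismatches.
Transitions: 1. Transversions: 8.
R = 1/8 = 0.125.

0.125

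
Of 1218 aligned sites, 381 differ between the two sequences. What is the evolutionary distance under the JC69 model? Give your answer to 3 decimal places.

0.405

p = 381/1218 ≈ 0.312808.
d = −(3/4) ln(1 − 4p/3) = −0.75 ln(1 − 0.417077) = −0.75 ln(0.582923)
  = −0.75 × (-0.539700) = 0.404775 substitutions/site.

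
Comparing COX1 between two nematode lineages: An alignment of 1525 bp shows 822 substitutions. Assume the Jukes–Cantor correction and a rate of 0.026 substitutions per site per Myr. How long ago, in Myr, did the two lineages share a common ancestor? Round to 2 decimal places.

p = 822/1525 ≈ 0.539016.
d = −(3/4) ln(1 − 4p/3) = −0.75 ln(1 − 0.718688) = −0.75 ln(0.281312)
  = −0.75 × (-1.268291) = 0.951218 substitutions/site.
Under a molecular clock d = 2μt, so t = d/(2μ) = 0.951218 / (2 × 0.026) = 18.29 Myr.

18.29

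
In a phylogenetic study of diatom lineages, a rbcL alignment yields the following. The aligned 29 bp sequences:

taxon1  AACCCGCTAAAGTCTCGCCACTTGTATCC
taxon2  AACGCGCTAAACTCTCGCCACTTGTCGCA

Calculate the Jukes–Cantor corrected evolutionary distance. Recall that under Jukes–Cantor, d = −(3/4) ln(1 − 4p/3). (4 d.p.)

0.1959

The sequences differ at 5 of 29 sites (4, 12, 26, 27, 29), so p = 5/29 ≈ 0.172414.
d = −(3/4) ln(1 − 4p/3) = −0.75 ln(1 − 0.229885) = −0.75 ln(0.770115)
  = −0.75 × (-0.261215) = 0.195911 substitutions/site.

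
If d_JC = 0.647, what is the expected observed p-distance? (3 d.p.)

p = (3/4)(1 − e^(−4d/3)) = 0.75 × (1 − e^(-0.862667)) = 0.75 × (1 − 0.422035) = 0.433474.

0.433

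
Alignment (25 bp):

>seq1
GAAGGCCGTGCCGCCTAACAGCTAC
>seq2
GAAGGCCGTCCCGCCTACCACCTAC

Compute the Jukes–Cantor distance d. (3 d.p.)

The sequences differ at 3 of 25 sites (10, 18, 21), so p = 3/25 = 0.12.
d = −(3/4) ln(1 − 4p/3) = −0.75 ln(1 − 0.16) = −0.75 ln(0.84)
  = −0.75 × (-0.174353) = 0.130765 substitutions/site.

0.131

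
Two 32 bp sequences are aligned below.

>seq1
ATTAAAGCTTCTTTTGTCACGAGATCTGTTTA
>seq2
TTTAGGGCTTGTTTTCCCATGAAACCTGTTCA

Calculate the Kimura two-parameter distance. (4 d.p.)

Of 32 sites, 7 differences are transitions and 3 are transversions, so P = 7/32 = 0.21875 and Q = 3/32 = 0.09375.
Under the Kimura two-parameter model, d = −½ ln(1 − 2P − Q) − ¼ ln(1 − 2Q).
1 − 2P − Q = 0.46875, giving −½ ln(0.46875) = 0.378843.
1 − 2Q = 0.8125, giving −¼ ln(0.8125) = 0.051910.
d = 0.378843 + 0.051910 = 0.430753.

0.4308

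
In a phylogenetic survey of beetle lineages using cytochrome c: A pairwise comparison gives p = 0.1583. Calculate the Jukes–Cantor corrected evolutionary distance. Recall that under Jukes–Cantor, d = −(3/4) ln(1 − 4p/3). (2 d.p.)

d = −(3/4) ln(1 − 4p/3) = −0.75 ln(1 − 0.211067) = −0.75 ln(0.788933)
  = −0.75 × (-0.237074) = 0.177806 substitutions/site.

0.18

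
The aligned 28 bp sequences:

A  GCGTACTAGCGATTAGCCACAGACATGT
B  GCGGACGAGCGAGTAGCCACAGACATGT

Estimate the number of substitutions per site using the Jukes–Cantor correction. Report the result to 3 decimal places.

The sequences differ at 3 of 28 sites (4, 7, 13), so p = 3/28 ≈ 0.107143.
d = −(3/4) ln(1 − 4p/3) = −0.75 ln(1 − 0.142857) = −0.75 ln(0.857143)
  = −0.75 × (-0.154151) = 0.115613 substitutions/site.

0.116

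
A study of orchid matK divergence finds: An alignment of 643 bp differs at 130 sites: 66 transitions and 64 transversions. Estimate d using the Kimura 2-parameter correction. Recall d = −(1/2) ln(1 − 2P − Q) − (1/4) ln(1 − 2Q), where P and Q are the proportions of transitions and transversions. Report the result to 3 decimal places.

0.237

P = 66/643 ≈ 0.102644 and Q = 64/643 ≈ 0.099533.
Under the Kimura two-parameter model, d = −½ ln(1 − 2P − Q) − ¼ ln(1 − 2Q).
1 − 2P − Q = 0.695179, giving −½ ln(0.695179) = 0.181793.
1 − 2Q = 0.800934, giving −¼ ln(0.800934) = 0.055494.
d = 0.181793 + 0.055494 = 0.237287.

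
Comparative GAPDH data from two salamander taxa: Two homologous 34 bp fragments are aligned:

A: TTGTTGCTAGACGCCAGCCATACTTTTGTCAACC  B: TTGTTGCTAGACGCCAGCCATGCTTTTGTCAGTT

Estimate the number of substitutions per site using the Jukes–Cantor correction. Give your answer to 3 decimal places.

The sequences differ at 4 of 34 sites (22, 32, 33, 34), so p = 4/34 ≈ 0.117647.
d = −(3/4) ln(1 − 4p/3) = −0.75 ln(1 − 0.156863) = −0.75 ln(0.843137)
  = −0.75 × (-0.170626) = 0.127970 substitutions/site.

0.128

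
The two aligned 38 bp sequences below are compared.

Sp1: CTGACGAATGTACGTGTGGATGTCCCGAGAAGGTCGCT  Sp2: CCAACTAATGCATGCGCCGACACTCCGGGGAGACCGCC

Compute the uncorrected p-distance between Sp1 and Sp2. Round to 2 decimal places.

The sequences differ at 17 of 38 positions.
p = 17/38 = 0.447368… ≈ 0.45 (to 2 d.p.).

0.45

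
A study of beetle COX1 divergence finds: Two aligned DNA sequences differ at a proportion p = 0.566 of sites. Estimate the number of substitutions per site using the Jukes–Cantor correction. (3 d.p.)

d = −(3/4) ln(1 − 4p/3) = −0.75 ln(1 − 0.754667) = −0.75 ln(0.245333)
  = −0.75 × (-1.405139) = 1.053854 substitutions/site.

1.054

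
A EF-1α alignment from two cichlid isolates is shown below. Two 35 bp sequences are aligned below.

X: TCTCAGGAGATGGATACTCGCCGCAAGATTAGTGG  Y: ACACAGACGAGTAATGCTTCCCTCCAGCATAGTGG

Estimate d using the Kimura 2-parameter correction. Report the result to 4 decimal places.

0.5729

Of 35 sites, 4 differences are transitions and 10 are transversions, so P = 4/35 ≈ 0.114286 and Q = 10/35 ≈ 0.285714.
Under the Kimura two-parameter model, d = −½ ln(1 − 2P − Q) − ¼ ln(1 − 2Q).
1 − 2P − Q = 0.485714, giving −½ ln(0.485714) = 0.361068.
1 − 2Q = 0.428572, giving −¼ ln(0.428572) = 0.211824.
d = 0.361068 + 0.211824 = 0.572892.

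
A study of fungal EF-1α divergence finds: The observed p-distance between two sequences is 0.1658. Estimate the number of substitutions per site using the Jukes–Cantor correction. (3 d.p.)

0.187

d = −(3/4) ln(1 − 4p/3) = −0.75 ln(1 − 0.221067) = −0.75 ln(0.778933)
  = −0.75 × (-0.249830) = 0.187373 substitutions/site.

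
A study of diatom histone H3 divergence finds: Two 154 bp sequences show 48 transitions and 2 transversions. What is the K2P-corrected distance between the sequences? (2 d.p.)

0.51

P = 48/154 ≈ 0.311688 and Q = 2/154 ≈ 0.012987.
Under the Kimura two-parameter model, d = −½ ln(1 − 2P − Q) − ¼ ln(1 − 2Q).
1 − 2P − Q = 0.363637, giving −½ ln(0.363637) = 0.505800.
1 − 2Q = 0.974026, giving −¼ ln(0.974026) = 0.006579.
d = 0.505800 + 0.006579 = 0.512379.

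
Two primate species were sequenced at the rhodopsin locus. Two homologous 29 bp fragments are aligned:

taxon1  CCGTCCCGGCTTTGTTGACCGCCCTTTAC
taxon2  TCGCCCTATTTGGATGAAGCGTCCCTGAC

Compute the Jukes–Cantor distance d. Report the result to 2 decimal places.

The sequences differ at 15 of 29 sites, so p = 15/29 ≈ 0.517241.
d = −(3/4) ln(1 − 4p/3) = −0.75 ln(1 − 0.689655) = −0.75 ln(0.310345)
  = −0.75 × (-1.170071) = 0.877553 substitutions/site.

0.88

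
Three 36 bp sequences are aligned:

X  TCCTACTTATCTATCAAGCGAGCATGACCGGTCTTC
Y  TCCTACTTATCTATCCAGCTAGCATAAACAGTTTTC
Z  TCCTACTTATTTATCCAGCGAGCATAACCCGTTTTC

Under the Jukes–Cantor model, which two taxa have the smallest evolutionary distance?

Y and Z

X–Y: 6/36 differ, p = 0.167, d = 0.188.
X–Z: 5/36 differ, p = 0.139, d = 0.154.
Y–Z: 4/36 differ, p = 0.111, d = 0.120.
The smallest distance is between Y and Z.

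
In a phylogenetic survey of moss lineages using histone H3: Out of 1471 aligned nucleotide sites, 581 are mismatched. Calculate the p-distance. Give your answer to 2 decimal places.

p = 581/1471 = 0.394969… ≈ 0.39 (to 2 d.p.).

0.39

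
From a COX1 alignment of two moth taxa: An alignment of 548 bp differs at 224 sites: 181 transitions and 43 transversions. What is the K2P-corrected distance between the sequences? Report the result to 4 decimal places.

0.7144

P = 181/548 ≈ 0.330292 and Q = 43/548 ≈ 0.078467.
Under the Kimura two-parameter model, d = −½ ln(1 − 2P − Q) − ¼ ln(1 − 2Q).
1 − 2P − Q = 0.260949, giving −½ ln(0.260949) = 0.671715.
1 − 2Q = 0.843066, giving −¼ ln(0.843066) = 0.042678.
d = 0.671715 + 0.042678 = 0.714393.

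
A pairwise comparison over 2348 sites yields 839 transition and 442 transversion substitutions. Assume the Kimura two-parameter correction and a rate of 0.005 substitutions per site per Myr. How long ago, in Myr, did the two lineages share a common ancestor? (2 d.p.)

P = 839/2348 ≈ 0.357325 and Q = 442/2348 ≈ 0.188245.
Under the Kimura two-parameter model, d = −½ ln(1 − 2P − Q) − ¼ ln(1 − 2Q).
1 − 2P − Q = 0.097105, giving −½ ln(0.097105) = 1.165981.
1 − 2Q = 0.62351, giving −¼ ln(0.62351) = 0.118098.
d = 1.165981 + 0.118098 = 1.284079.
Under a molecular clock d = 2μt, so t = d/(2μ) = 1.284079 / (2 × 0.005) = 128.41 Myr.

128.41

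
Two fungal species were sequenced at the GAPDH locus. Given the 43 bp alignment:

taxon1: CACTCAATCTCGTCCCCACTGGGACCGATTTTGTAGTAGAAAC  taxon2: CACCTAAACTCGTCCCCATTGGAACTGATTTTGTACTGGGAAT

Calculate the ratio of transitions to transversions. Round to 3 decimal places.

4.000

Transitions are A↔G and C↔T; transversions are all other mismatches.
Transitions: 8. Transversions: 2.
R = 8/2 = 4.000.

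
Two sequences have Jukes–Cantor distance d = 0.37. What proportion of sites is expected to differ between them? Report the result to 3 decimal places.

p = (3/4)(1 − e^(−4d/3)) = 0.75 × (1 − e^(-0.493333)) = 0.75 × (1 − 0.610588) = 0.292059.

0.292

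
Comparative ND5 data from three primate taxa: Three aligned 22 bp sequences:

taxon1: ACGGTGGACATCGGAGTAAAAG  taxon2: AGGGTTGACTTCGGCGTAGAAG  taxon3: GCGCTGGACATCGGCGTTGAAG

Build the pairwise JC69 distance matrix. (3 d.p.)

d(taxon1,taxon2) = 0.271, d(taxon1,taxon3) = 0.271, d(taxon2,taxon3) = 0.339

taxon1–taxon2: 5/22 sites differ → p ≈ 0.227273, d = −0.75 ln(1 − 0.303031) = 0.270761 ≈ 0.271.
taxon1–taxon3: 5/22 sites differ → p ≈ 0.227273, d = −0.75 ln(1 − 0.303031) = 0.270761 ≈ 0.271.
taxon2–taxon3: 6/22 sites differ → p ≈ 0.272727, d = −0.75 ln(1 − 0.363636) = 0.338988 ≈ 0.339.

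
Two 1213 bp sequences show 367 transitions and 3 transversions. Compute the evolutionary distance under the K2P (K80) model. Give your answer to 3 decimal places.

P = 367/1213 ≈ 0.302556 and Q = 3/1213 ≈ 0.002473.
Under the Kimura two-parameter model, d = −½ ln(1 − 2P − Q) − ¼ ln(1 − 2Q).
1 − 2P − Q = 0.392415, giving −½ ln(0.392415) = 0.467718.
1 − 2Q = 0.995054, giving −¼ ln(0.995054) = 0.001240.
d = 0.467718 + 0.001240 = 0.468958.

0.469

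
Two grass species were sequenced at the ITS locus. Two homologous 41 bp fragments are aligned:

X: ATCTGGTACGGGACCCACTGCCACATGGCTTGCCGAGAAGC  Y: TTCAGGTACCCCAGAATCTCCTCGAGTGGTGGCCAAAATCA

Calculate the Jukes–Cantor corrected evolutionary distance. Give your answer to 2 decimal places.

The sequences differ at 22 of 41 sites, so p = 22/41 ≈ 0.536585.
d = −(3/4) ln(1 − 4p/3) = −0.75 ln(1 − 0.715447) = −0.75 ln(0.284553)
  = −0.75 × (-1.256836) = 0.942627 substitutions/site.

0.94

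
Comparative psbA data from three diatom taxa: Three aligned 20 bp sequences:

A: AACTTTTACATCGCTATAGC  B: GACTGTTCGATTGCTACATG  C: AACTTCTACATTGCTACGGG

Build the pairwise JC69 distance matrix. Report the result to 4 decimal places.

A–B: 8/20 sites differ → p = 0.4, d = −0.75 ln(1 − 0.533333) = 0.571605 ≈ 0.5716.
A–C: 5/20 sites differ → p = 0.25, d = −0.75 ln(1 − 0.333333) = 0.304098 ≈ 0.3041.
B–C: 7/20 sites differ → p = 0.35, d = −0.75 ln(1 − 0.466667) = 0.471457 ≈ 0.4715.

d(A,B) = 0.5716, d(A,C) = 0.3041, d(B,C) = 0.4715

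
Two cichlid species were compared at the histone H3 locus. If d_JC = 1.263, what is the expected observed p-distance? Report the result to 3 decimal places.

p = (3/4)(1 − e^(−4d/3)) = 0.75 × (1 − e^(-1.684)) = 0.75 × (1 − 0.185630) = 0.610778.

0.611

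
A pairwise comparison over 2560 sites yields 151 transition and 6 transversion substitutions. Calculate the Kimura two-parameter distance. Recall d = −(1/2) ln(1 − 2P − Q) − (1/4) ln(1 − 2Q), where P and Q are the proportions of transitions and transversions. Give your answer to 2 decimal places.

P = 151/2560 ≈ 0.058984 and Q = 6/2560 ≈ 0.002344.
Under the Kimura two-parameter model, d = −½ ln(1 − 2P − Q) − ¼ ln(1 − 2Q).
1 − 2P − Q = 0.879688, giving −½ ln(0.879688) = 0.064094.
1 − 2Q = 0.995312, giving −¼ ln(0.995312) = 0.001175.
d = 0.064094 + 0.001175 = 0.065269.

0.07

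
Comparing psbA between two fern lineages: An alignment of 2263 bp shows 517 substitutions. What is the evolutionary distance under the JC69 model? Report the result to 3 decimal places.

p = 517/2263 ≈ 0.228458.
d = −(3/4) ln(1 − 4p/3) = −0.75 ln(1 − 0.304611) = −0.75 ln(0.695389)
  = −0.75 × (-0.363284) = 0.272463 substitutions/site.

0.272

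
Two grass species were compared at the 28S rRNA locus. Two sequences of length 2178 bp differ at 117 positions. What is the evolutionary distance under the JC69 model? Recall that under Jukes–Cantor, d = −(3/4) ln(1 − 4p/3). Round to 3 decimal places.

p = 117/2178 ≈ 0.053719.
d = −(3/4) ln(1 − 4p/3) = −0.75 ln(1 − 0.071625) = −0.75 ln(0.928375)
  = −0.75 × (-0.074320) = 0.055740 substitutions/site.

0.056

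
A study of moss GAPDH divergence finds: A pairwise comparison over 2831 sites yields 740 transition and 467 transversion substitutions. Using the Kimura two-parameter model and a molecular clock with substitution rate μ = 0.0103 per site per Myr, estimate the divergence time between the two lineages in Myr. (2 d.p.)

33.11

P = 740/2831 ≈ 0.261392 and Q = 467/2831 ≈ 0.164959.
Under the Kimura two-parameter model, d = −½ ln(1 − 2P − Q) − ¼ ln(1 − 2Q).
1 − 2P − Q = 0.312257, giving −½ ln(0.312257) = 0.581964.
1 − 2Q = 0.670082, giving −¼ ln(0.670082) = 0.100089.
d = 0.581964 + 0.100089 = 0.682053.
Under a molecular clock d = 2μt, so t = d/(2μ) = 0.682053 / (2 × 0.0103) = 33.11 Myr.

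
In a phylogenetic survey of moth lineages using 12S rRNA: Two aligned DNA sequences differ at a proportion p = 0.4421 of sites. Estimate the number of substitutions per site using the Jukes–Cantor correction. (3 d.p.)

d = −(3/4) ln(1 − 4p/3) = −0.75 ln(1 − 0.589467) = −0.75 ln(0.410533)
  = −0.75 × (-0.890299) = 0.667724 substitutions/site.

0.668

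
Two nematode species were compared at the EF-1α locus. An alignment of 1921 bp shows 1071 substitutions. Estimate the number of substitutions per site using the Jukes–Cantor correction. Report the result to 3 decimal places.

1.020

p = 1071/1921 ≈ 0.557522.
d = −(3/4) ln(1 − 4p/3) = −0.75 ln(1 − 0.743363) = −0.75 ln(0.256637)
  = −0.75 × (-1.360093) = 1.020070 substitutions/site.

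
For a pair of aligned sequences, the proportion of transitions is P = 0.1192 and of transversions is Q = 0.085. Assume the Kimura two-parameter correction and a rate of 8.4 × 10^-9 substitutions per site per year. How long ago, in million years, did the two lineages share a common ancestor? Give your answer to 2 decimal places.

Under the Kimura two-parameter model, d = −½ ln(1 − 2P − Q) − ¼ ln(1 − 2Q).
1 − 2P − Q = 0.6766, giving −½ ln(0.6766) = 0.195338.
1 − 2Q = 0.83, giving −¼ ln(0.83) = 0.046582.
d = 0.195338 + 0.046582 = 0.241920.
Under a molecular clock d = 2μt, so t = d/(2μ) = 0.241920 / (2 × 8.4 × 10^-9) = 14.40 million years.

14.40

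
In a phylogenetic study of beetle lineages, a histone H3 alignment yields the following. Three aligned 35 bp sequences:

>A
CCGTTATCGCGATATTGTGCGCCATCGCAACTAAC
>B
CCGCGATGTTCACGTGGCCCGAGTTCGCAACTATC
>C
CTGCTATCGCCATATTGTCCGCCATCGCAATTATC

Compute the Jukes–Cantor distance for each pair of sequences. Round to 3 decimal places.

A–B: 15/35 sites differ → p ≈ 0.428571, d = −0.75 ln(1 − 0.571428) = 0.635472 ≈ 0.635.
A–C: 6/35 sites differ → p ≈ 0.171429, d = −0.75 ln(1 − 0.228572) = 0.194634 ≈ 0.195.
B–C: 13/35 sites differ → p ≈ 0.371429, d = −0.75 ln(1 − 0.495239) = 0.512753 ≈ 0.513.

d(A,B) = 0.635, d(A,C) = 0.195, d(B,C) = 0.513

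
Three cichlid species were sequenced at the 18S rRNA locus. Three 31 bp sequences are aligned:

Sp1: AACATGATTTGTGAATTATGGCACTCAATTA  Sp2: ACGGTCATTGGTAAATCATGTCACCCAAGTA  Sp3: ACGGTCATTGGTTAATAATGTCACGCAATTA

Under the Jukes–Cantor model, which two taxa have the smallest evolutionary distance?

Sp2 and Sp3

Sp1–Sp2: 10/31 differ, p = 0.323, d = 0.422.
Sp1–Sp3: 9/31 differ, p = 0.290, d = 0.367.
Sp2–Sp3: 4/31 differ, p = 0.129, d = 0.142.
The smallest distance is between Sp2 and Sp3.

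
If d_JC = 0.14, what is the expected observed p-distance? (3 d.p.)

0.128

p = (3/4)(1 − e^(−4d/3)) = 0.75 × (1 − e^(-0.186667)) = 0.75 × (1 − 0.829720) = 0.127710.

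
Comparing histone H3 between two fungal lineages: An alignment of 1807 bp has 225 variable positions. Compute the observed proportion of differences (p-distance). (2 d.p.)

0.12

p = 225/1807 = 0.124515… ≈ 0.12 (to 2 d.p.).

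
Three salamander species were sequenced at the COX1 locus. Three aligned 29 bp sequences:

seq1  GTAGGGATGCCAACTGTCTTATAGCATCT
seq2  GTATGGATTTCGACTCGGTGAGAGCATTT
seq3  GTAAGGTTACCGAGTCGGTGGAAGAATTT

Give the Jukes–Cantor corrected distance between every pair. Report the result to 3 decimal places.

d(seq1,seq2) = 0.462, d(seq1,seq3) = 0.683, d(seq2,seq3) = 0.344

seq1–seq2: 10/29 sites differ → p ≈ 0.344828, d = −0.75 ln(1 − 0.459771) = 0.461822 ≈ 0.462.
seq1–seq3: 13/29 sites differ → p ≈ 0.448276, d = −0.75 ln(1 − 0.597701) = 0.682920 ≈ 0.683.
seq2–seq3: 8/29 sites differ → p ≈ 0.275862, d = −0.75 ln(1 − 0.367816) = 0.343931 ≈ 0.344.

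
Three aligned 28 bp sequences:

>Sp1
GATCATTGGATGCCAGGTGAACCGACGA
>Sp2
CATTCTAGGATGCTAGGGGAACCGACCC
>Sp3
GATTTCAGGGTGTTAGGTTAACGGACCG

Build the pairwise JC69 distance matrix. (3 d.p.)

d(Sp1,Sp2) = 0.360, d(Sp1,Sp3) = 0.556, d(Sp2,Sp3) = 0.420

Sp1–Sp2: 8/28 sites differ → p ≈ 0.285714, d = −0.75 ln(1 − 0.380952) = 0.359679 ≈ 0.360.
Sp1–Sp3: 11/28 sites differ → p ≈ 0.392857, d = −0.75 ln(1 − 0.523809) = 0.556452 ≈ 0.556.
Sp2–Sp3: 9/28 sites differ → p ≈ 0.321429, d = −0.75 ln(1 − 0.428572) = 0.419713 ≈ 0.420.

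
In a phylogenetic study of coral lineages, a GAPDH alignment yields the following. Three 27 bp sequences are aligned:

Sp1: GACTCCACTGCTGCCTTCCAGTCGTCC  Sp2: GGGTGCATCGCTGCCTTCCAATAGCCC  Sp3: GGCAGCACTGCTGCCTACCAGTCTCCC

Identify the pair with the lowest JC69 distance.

Sp1–Sp2: 8/27 differ, p = 0.296, d = 0.377.
Sp1–Sp3: 6/27 differ, p = 0.222, d = 0.264.
Sp2–Sp3: 8/27 differ, p = 0.296, d = 0.377.
The smallest distance is between Sp1 and Sp3.

Sp1 and Sp3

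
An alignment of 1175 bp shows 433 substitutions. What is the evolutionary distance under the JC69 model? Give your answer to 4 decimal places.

0.5070

p = 433/1175 ≈ 0.368511.
d = −(3/4) ln(1 − 4p/3) = −0.75 ln(1 − 0.491348) = −0.75 ln(0.508652)
  = −0.75 × (-0.675991) = 0.506993 substitutions/site.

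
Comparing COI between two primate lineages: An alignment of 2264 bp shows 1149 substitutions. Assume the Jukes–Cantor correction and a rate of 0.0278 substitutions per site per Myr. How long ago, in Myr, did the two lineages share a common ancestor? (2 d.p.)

p = 1149/2264 ≈ 0.507509.
d = −(3/4) ln(1 − 4p/3) = −0.75 ln(1 − 0.676679) = −0.75 ln(0.323321)
  = −0.75 × (-1.129110) = 0.846833 substitutions/site.
Under a molecular clock d = 2μt, so t = d/(2μ) = 0.846833 / (2 × 0.0278) = 15.23 Myr.

15.23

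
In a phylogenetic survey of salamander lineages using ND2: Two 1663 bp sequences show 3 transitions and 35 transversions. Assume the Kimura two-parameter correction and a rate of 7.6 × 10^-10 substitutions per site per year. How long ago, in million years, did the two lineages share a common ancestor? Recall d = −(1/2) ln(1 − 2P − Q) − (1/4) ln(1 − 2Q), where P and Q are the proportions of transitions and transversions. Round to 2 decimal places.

P = 3/1663 ≈ 0.001804 and Q = 35/1663 ≈ 0.021046.
Under the Kimura two-parameter model, d = −½ ln(1 − 2P − Q) − ¼ ln(1 − 2Q).
1 − 2P − Q = 0.975346, giving −½ ln(0.975346) = 0.012481.
1 − 2Q = 0.957908, giving −¼ ln(0.957908) = 0.010751.
d = 0.012481 + 0.010751 = 0.023232.
Under a molecular clock d = 2μt, so t = d/(2μ) = 0.023232 / (2 × 7.6 × 10^-10) = 15.28 million years.

15.28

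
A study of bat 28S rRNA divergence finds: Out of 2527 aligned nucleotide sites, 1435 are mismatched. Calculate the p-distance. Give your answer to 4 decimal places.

p = 1435/2527 = 0.567867… ≈ 0.5679 (to 4 d.p.).

0.5679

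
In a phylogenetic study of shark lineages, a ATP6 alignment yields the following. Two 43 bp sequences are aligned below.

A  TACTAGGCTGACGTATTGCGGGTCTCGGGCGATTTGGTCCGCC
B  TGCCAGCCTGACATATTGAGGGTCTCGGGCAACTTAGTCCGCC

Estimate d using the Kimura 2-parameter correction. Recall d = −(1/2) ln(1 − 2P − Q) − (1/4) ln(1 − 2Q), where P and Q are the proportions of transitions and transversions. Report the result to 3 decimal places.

0.221

Of 43 sites, 6 differences are transitions and 2 are transversions, so P = 6/43 ≈ 0.139535 and Q = 2/43 ≈ 0.046512.
Under the Kimura two-parameter model, d = −½ ln(1 − 2P − Q) − ¼ ln(1 − 2Q).
1 − 2P − Q = 0.674418, giving −½ ln(0.674418) = 0.196953.
1 − 2Q = 0.906976, giving −¼ ln(0.906976) = 0.024410.
d = 0.196953 + 0.024410 = 0.221363.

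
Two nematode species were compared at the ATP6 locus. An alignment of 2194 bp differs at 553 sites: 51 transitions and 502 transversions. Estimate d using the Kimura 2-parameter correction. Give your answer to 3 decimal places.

P = 51/2194 ≈ 0.023245 and Q = 502/2194 ≈ 0.228806.
Under the Kimura two-parameter model, d = −½ ln(1 − 2P − Q) − ¼ ln(1 − 2Q).
1 − 2P − Q = 0.724704, giving −½ ln(0.724704) = 0.160996.
1 − 2Q = 0.542388, giving −¼ ln(0.542388) = 0.152943.
d = 0.160996 + 0.152943 = 0.313939.

0.314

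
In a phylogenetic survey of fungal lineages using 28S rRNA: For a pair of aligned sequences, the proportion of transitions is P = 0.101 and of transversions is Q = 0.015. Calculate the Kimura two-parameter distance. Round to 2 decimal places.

Under the Kimura two-parameter model, d = −½ ln(1 − 2P − Q) − ¼ ln(1 − 2Q).
1 − 2P − Q = 0.783, giving −½ ln(0.783) = 0.122311.
1 − 2Q = 0.97, giving −¼ ln(0.97) = 0.007615.
d = 0.122311 + 0.007615 = 0.129926.

0.13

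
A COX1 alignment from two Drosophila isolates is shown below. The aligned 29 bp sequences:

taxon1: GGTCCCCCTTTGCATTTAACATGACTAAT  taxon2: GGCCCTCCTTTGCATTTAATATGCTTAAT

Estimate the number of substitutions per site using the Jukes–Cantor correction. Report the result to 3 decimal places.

0.196

The sequences differ at 5 of 29 sites (3, 6, 20, 24, 25), so p = 5/29 ≈ 0.172414.
d = −(3/4) ln(1 − 4p/3) = −0.75 ln(1 − 0.229885) = −0.75 ln(0.770115)
  = −0.75 × (-0.261215) = 0.195911 substitutions/site.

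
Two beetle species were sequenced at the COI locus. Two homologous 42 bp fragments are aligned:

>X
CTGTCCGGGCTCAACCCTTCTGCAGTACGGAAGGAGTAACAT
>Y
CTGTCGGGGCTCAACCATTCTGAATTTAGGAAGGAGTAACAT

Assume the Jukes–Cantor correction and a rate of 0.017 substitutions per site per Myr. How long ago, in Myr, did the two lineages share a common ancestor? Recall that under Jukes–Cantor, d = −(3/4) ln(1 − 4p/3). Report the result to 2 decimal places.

The sequences differ at 6 of 42 sites (6, 17, 23, 25, 27, 28), so p = 6/42 ≈ 0.142857.
d = −(3/4) ln(1 − 4p/3) = −0.75 ln(1 − 0.190476) = −0.75 ln(0.809524)
  = −0.75 × (-0.211309) = 0.158482 substitutions/site.
Under a molecular clock d = 2μt, so t = d/(2μ) = 0.158482 / (2 × 0.017) = 4.66 Myr.

4.66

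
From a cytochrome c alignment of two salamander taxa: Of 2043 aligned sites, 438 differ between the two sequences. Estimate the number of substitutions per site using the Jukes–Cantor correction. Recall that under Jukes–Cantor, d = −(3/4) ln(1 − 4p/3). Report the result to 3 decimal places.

0.253

p = 438/2043 ≈ 0.214391.
d = −(3/4) ln(1 − 4p/3) = −0.75 ln(1 − 0.285855) = −0.75 ln(0.714145)
  = −0.75 × (-0.336669) = 0.252502 substitutions/site.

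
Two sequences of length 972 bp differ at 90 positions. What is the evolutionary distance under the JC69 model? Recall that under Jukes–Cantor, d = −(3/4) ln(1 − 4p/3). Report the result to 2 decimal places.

p = 90/972 ≈ 0.092593.
d = −(3/4) ln(1 − 4p/3) = −0.75 ln(1 − 0.123457) = −0.75 ln(0.876543)
  = −0.75 × (-0.131770) = 0.098828 substitutions/site.

0.10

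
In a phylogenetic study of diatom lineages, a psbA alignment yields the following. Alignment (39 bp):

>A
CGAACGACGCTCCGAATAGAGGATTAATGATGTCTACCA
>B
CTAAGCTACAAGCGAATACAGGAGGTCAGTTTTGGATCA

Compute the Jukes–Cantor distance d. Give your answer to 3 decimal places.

The sequences differ at 20 of 39 sites, so p = 20/39 ≈ 0.512821.
d = −(3/4) ln(1 − 4p/3) = −0.75 ln(1 − 0.683761) = −0.75 ln(0.316239)
  = −0.75 × (-1.151257) = 0.863443 substitutions/site.

0.863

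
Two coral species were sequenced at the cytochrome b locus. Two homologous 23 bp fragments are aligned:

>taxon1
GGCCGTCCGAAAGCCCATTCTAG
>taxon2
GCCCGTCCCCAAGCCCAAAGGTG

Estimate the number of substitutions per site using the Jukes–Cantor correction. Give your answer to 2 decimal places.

The sequences differ at 8 of 23 sites (2, 9, 10, 18, 19, 20, 21, 22), so p = 8/23 ≈ 0.347826.
d = −(3/4) ln(1 − 4p/3) = −0.75 ln(1 − 0.463768) = −0.75 ln(0.536232)
  = −0.75 × (-0.623188) = 0.467391 substitutions/site.

0.47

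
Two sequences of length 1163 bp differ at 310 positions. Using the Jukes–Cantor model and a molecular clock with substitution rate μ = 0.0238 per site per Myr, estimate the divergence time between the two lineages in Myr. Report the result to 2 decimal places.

p = 310/1163 ≈ 0.266552.
d = −(3/4) ln(1 − 4p/3) = −0.75 ln(1 − 0.355403) = −0.75 ln(0.644597)
  = −0.75 × (-0.439130) = 0.329348 substitutions/site.
Under a molecular clock d = 2μt, so t = d/(2μ) = 0.329348 / (2 × 0.0238) = 6.92 Myr.

6.92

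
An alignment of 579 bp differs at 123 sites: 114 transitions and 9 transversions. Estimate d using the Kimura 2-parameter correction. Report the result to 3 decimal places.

0.271

P = 114/579 ≈ 0.196891 and Q = 9/579 ≈ 0.015544.
Under the Kimura two-parameter model, d = −½ ln(1 − 2P − Q) − ¼ ln(1 − 2Q).
1 − 2P − Q = 0.590674, giving −½ ln(0.590674) = 0.263246.
1 − 2Q = 0.968912, giving −¼ ln(0.968912) = 0.007895.
d = 0.263246 + 0.007895 = 0.271141.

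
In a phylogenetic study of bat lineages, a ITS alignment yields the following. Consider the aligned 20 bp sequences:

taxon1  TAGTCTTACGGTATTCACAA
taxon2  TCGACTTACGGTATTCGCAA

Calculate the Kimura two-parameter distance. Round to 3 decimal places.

0.167

Of 20 sites, 1 differences are transitions and 2 are transversions, so P = 1/20 = 0.05 and Q = 2/20 = 0.1.
Under the Kimura two-parameter model, d = −½ ln(1 − 2P − Q) − ¼ ln(1 − 2Q).
1 − 2P − Q = 0.8, giving −½ ln(0.8) = 0.111572.
1 − 2Q = 0.8, giving −¼ ln(0.8) = 0.055786.
d = 0.111572 + 0.055786 = 0.167358.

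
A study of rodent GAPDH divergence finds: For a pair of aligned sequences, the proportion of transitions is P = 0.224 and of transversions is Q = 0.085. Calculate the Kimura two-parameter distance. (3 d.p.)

0.427

Under the Kimura two-parameter model, d = −½ ln(1 − 2P − Q) − ¼ ln(1 − 2Q).
1 − 2P − Q = 0.467, giving −½ ln(0.467) = 0.380713.
1 − 2Q = 0.83, giving −¼ ln(0.83) = 0.046582.
d = 0.380713 + 0.046582 = 0.427295.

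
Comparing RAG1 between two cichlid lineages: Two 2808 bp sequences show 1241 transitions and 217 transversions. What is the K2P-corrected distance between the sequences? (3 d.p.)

P = 1241/2808 ≈ 0.441952 and Q = 217/2808 ≈ 0.077279.
Under the Kimura two-parameter model, d = −½ ln(1 − 2P − Q) − ¼ ln(1 − 2Q).
1 − 2P − Q = 0.038817, giving −½ ln(0.038817) = 1.624448.
1 − 2Q = 0.845442, giving −¼ ln(0.845442) = 0.041974.
d = 1.624448 + 0.041974 = 1.666422.

1.666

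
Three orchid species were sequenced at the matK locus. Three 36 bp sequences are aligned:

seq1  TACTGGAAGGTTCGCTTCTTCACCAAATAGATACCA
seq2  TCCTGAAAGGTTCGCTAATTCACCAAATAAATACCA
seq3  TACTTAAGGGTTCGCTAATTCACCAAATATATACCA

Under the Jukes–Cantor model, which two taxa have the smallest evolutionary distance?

seq1–seq2: 5/36 differ, p = 0.139, d = 0.154.
seq1–seq3: 6/36 differ, p = 0.167, d = 0.188.
seq2–seq3: 4/36 differ, p = 0.111, d = 0.120.
The smallest distance is between seq2 and seq3.

seq2 and seq3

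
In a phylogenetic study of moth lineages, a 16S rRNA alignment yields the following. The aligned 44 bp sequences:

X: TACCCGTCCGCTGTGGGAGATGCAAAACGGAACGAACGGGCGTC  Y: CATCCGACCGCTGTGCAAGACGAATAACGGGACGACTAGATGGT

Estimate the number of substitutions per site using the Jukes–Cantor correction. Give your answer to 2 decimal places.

The sequences differ at 16 of 44 sites, so p = 16/44 ≈ 0.363636.
d = −(3/4) ln(1 − 4p/3) = −0.75 ln(1 − 0.484848) = −0.75 ln(0.515152)
  = −0.75 × (-0.663293) = 0.497470 substitutions/site.

0.50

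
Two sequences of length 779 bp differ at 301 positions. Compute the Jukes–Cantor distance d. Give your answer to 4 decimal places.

0.5430

p = 301/779 ≈ 0.386393.
d = −(3/4) ln(1 − 4p/3) = −0.75 ln(1 − 0.515191) = −0.75 ln(0.484809)
  = −0.75 × (-0.724000) = 0.543000 substitutions/site.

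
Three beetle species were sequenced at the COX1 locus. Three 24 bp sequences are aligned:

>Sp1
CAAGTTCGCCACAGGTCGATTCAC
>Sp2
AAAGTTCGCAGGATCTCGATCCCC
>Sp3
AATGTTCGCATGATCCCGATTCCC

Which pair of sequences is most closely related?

Sp2 and Sp3

Sp1–Sp2: 8/24 differ, p = 0.333, d = 0.441.
Sp1–Sp3: 9/24 differ, p = 0.375, d = 0.520.
Sp2–Sp3: 4/24 differ, p = 0.167, d = 0.188.
The smallest distance is between Sp2 and Sp3.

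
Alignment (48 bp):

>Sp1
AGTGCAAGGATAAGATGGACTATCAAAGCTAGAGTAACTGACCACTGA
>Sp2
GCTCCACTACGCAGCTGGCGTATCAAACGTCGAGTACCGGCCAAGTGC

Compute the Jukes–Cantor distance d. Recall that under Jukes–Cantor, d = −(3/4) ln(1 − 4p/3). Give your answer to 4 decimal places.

The sequences differ at 21 of 48 sites, so p = 21/48 = 0.4375.
d = −(3/4) ln(1 − 4p/3) = −0.75 ln(1 − 0.583333) = −0.75 ln(0.416667)
  = −0.75 × (-0.875468) = 0.656601 substitutions/site.

0.6566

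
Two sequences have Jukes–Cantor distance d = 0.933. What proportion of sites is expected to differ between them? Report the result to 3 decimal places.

0.534

p = (3/4)(1 − e^(−4d/3)) = 0.75 × (1 − e^(-1.244)) = 0.75 × (1 − 0.288229) = 0.533828.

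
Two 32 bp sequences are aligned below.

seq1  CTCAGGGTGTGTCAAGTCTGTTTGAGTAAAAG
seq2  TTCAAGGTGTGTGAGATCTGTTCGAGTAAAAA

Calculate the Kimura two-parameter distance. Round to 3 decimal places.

0.277

Of 32 sites, 6 differences are transitions and 1 are transversions, so P = 6/32 = 0.1875 and Q = 1/32 = 0.03125.
Under the Kimura two-parameter model, d = −½ ln(1 − 2P − Q) − ¼ ln(1 − 2Q).
1 − 2P − Q = 0.59375, giving −½ ln(0.59375) = 0.260648.
1 − 2Q = 0.9375, giving −¼ ln(0.9375) = 0.016135.
d = 0.260648 + 0.016135 = 0.276783.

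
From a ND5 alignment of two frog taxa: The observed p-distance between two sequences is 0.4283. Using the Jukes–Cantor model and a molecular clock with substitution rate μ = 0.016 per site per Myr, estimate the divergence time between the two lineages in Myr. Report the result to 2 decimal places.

d = −(3/4) ln(1 − 4p/3) = −0.75 ln(1 − 0.571067) = −0.75 ln(0.428933)
  = −0.75 × (-0.846455) = 0.634841 substitutions/site.
Under a molecular clock d = 2μt, so t = d/(2μ) = 0.634841 / (2 × 0.016) = 19.84 Myr.

19.84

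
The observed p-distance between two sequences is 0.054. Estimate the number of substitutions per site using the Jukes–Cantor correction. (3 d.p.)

0.056

d = −(3/4) ln(1 − 4p/3) = −0.75 ln(1 − 0.072) = −0.75 ln(0.928)
  = −0.75 × (-0.074724) = 0.056043 substitutions/site.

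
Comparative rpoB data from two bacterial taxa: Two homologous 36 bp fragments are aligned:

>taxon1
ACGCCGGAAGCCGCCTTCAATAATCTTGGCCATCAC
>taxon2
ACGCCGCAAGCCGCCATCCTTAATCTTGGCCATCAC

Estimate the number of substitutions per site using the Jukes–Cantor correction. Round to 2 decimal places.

The sequences differ at 4 of 36 sites (7, 16, 19, 20), so p = 4/36 ≈ 0.111111.
d = −(3/4) ln(1 − 4p/3) = −0.75 ln(1 − 0.148148) = −0.75 ln(0.851852)
  = −0.75 × (-0.160342) = 0.120257 substitutions/site.

0.12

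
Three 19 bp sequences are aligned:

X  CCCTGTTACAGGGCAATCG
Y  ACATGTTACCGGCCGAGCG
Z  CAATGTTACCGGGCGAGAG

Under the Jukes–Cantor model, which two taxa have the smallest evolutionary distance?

Y and Z

X–Y: 6/19 differ, p = 0.316, d = 0.410.
X–Z: 6/19 differ, p = 0.316, d = 0.410.
Y–Z: 4/19 differ, p = 0.211, d = 0.247.
The smallest distance is between Y and Z.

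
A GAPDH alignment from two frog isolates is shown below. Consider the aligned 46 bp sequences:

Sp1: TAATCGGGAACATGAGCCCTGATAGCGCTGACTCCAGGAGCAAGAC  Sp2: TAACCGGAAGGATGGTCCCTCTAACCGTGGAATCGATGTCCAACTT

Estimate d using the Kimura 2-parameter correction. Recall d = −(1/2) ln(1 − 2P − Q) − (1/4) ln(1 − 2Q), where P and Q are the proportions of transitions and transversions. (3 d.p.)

Of 46 sites, 6 differences are transitions and 14 are transversions, so P = 6/46 ≈ 0.130435 and Q = 14/46 ≈ 0.304348.
Under the Kimura two-parameter model, d = −½ ln(1 − 2P − Q) − ¼ ln(1 − 2Q).
1 − 2P − Q = 0.434782, giving −½ ln(0.434782) = 0.416455.
1 − 2Q = 0.391304, giving −¼ ln(0.391304) = 0.234568.
d = 0.416455 + 0.234568 = 0.651023.

0.651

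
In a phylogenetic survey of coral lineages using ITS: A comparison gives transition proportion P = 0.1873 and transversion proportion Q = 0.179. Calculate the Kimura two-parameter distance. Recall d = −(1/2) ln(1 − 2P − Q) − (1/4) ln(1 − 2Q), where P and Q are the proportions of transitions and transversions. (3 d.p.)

Under the Kimura two-parameter model, d = −½ ln(1 − 2P − Q) − ¼ ln(1 − 2Q).
1 − 2P − Q = 0.4464, giving −½ ln(0.4464) = 0.403270.
1 − 2Q = 0.642, giving −¼ ln(0.642) = 0.110792.
d = 0.403270 + 0.110792 = 0.514062.

0.514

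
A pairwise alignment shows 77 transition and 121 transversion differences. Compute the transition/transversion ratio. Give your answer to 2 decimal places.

R = 77/121 = 0.636363… ≈ 0.64 (to 2 d.p.).

0.64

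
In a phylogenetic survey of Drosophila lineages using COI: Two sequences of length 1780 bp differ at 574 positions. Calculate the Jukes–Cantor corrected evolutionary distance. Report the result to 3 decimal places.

p = 574/1780 ≈ 0.322472.
d = −(3/4) ln(1 − 4p/3) = −0.75 ln(1 − 0.429963) = −0.75 ln(0.570037)
  = −0.75 × (-0.562054) = 0.421541 substitutions/site.

0.422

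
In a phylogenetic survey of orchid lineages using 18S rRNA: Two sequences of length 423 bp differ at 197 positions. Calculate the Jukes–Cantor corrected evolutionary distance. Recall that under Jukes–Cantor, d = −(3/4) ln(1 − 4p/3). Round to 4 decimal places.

p = 197/423 ≈ 0.465721.
d = −(3/4) ln(1 − 4p/3) = −0.75 ln(1 − 0.620961) = −0.75 ln(0.379039)
  = −0.75 × (-0.970116) = 0.727587 substitutions/site.

0.7276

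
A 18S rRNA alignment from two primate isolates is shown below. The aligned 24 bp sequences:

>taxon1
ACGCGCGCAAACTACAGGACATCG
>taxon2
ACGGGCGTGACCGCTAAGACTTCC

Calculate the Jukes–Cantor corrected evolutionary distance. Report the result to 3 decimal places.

The sequences differ at 10 of 24 sites (4, 8, 9, 11, 13, 14, 15, 17, 21, 24), so p = 10/24 ≈ 0.416667.
d = −(3/4) ln(1 − 4p/3) = −0.75 ln(1 − 0.555556) = −0.75 ln(0.444444)
  = −0.75 × (-0.810931) = 0.608198 substitutions/site.

0.608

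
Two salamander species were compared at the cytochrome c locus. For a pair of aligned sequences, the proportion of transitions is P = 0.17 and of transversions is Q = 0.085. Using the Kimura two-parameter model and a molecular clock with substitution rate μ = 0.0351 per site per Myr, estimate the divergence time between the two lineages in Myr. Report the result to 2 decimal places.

4.61

Under the Kimura two-parameter model, d = −½ ln(1 − 2P − Q) − ¼ ln(1 − 2Q).
1 − 2P − Q = 0.575, giving −½ ln(0.575) = 0.276693.
1 − 2Q = 0.83, giving −¼ ln(0.83) = 0.046582.
d = 0.276693 + 0.046582 = 0.323275.
Under a molecular clock d = 2μt, so t = d/(2μ) = 0.323275 / (2 × 0.0351) = 4.61 Myr.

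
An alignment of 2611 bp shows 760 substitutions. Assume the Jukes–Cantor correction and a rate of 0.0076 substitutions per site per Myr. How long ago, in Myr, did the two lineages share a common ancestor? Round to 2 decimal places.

24.24

p = 760/2611 ≈ 0.291076.
d = −(3/4) ln(1 − 4p/3) = −0.75 ln(1 − 0.388101) = −0.75 ln(0.611899)
  = −0.75 × (-0.491188) = 0.368391 substitutions/site.
Under a molecular clock d = 2μt, so t = d/(2μ) = 0.368391 / (2 × 0.0076) = 24.24 Myr.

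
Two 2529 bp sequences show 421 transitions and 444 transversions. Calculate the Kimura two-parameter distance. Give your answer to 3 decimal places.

P = 421/2529 ≈ 0.166469 and Q = 444/2529 ≈ 0.175563.
Under the Kimura two-parameter model, d = −½ ln(1 − 2P − Q) − ¼ ln(1 − 2Q).
1 − 2P − Q = 0.491499, giving −½ ln(0.491499) = 0.355148.
1 − 2Q = 0.648874, giving −¼ ln(0.648874) = 0.108129.
d = 0.355148 + 0.108129 = 0.463277.

0.463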